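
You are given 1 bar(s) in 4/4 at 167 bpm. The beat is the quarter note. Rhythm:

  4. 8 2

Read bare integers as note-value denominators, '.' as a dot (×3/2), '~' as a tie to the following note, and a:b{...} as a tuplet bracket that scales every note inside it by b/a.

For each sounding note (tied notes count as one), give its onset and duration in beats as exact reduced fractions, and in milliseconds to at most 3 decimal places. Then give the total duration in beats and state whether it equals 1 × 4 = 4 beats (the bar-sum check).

1) 0.0ms=0b +538.922ms=3/2b
2) 538.922ms=3/2b +179.641ms=1/2b
3) 718.563ms=2b +718.563ms=2b
Σ=4b of 4 (167bpm 4/4) — PASS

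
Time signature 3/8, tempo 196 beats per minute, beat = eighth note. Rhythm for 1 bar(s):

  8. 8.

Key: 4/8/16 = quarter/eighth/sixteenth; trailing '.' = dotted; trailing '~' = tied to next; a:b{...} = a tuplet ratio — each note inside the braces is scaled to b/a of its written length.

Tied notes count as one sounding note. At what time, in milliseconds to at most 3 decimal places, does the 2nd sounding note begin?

note 2 onset = 3/2b = 459.184ms

1. 0.0ms @ 0 + 459.184ms (3/2)
2. 459.184ms @ 3/2 + 459.184ms (3/2)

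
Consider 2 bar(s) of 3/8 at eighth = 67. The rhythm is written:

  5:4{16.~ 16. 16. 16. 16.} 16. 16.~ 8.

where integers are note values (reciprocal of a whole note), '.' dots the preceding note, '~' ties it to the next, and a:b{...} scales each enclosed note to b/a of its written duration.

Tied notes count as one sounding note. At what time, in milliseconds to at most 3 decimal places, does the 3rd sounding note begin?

note 3 onset = 9/5b = 1611.94ms

1. 0.0ms @ 0 + 1074.627ms (6/5)
2. 1074.627ms @ 6/5 + 537.313ms (3/5)
3. 1611.94ms @ 9/5 + 537.313ms (3/5)
4. 2149.254ms @ 12/5 + 537.313ms (3/5)
5. 2686.567ms @ 3 + 671.642ms (3/4)
6. 3358.209ms @ 15/4 + 2014.925ms (9/4)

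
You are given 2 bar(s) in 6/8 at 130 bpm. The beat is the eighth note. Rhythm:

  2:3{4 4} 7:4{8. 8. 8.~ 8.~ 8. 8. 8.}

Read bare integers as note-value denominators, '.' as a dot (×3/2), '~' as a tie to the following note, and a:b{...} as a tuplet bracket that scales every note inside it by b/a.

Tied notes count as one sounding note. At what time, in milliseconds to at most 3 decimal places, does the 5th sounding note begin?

note 5 onset = 54/7b = 3560.44ms

1. 0.0ms @ 0 + 1384.615ms (3)
2. 1384.615ms @ 3 + 1384.615ms (3)
3. 2769.231ms @ 6 + 395.604ms (6/7)
4. 3164.835ms @ 48/7 + 395.604ms (6/7)
5. 3560.44ms @ 54/7 + 1186.813ms (18/7)
6. 4747.253ms @ 72/7 + 395.604ms (6/7)
7. 5142.857ms @ 78/7 + 395.604ms (6/7)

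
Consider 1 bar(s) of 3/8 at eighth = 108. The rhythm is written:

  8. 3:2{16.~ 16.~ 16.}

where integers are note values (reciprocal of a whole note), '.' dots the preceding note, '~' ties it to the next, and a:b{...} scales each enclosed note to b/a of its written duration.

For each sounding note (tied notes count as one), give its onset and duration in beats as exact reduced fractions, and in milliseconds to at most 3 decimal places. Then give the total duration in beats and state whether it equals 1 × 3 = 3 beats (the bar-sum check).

1) 0.0ms=0b +833.333ms=3/2b
2) 833.333ms=3/2b +833.333ms=3/2b
Σ=3b of 3 (108bpm 3/8) — PASS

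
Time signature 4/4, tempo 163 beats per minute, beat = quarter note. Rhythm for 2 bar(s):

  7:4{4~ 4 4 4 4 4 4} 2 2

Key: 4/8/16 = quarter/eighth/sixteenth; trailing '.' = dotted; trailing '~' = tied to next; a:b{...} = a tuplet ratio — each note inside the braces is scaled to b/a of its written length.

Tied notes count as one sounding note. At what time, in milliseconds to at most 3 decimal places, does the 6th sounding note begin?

1. 0.0ms @ 0 + 420.684ms (8/7)
2. 420.684ms @ 8/7 + 210.342ms (4/7)
3. 631.025ms @ 12/7 + 210.342ms (4/7)
4. 841.367ms @ 16/7 + 210.342ms (4/7)
5. 1051.709ms @ 20/7 + 210.342ms (4/7)
6. 1262.051ms @ 24/7 + 210.342ms (4/7)
7. 1472.393ms @ 4 + 736.196ms (2)
8. 2208.589ms @ 6 + 736.196ms (2)

note 6 onset = 24/7b = 1262.051ms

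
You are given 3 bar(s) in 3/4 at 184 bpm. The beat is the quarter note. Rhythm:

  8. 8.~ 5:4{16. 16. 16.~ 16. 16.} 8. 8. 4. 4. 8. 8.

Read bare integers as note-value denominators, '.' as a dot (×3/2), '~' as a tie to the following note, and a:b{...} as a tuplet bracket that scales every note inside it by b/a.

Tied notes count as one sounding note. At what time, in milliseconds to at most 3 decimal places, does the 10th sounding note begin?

1. 0.0ms @ 0 + 244.565ms (3/4)
2. 244.565ms @ 3/4 + 342.391ms (21/20)
3. 586.957ms @ 9/5 + 97.826ms (3/10)
4. 684.783ms @ 21/10 + 195.652ms (3/5)
5. 880.435ms @ 27/10 + 97.826ms (3/10)
6. 978.261ms @ 3 + 244.565ms (3/4)
7. 1222.826ms @ 15/4 + 244.565ms (3/4)
8. 1467.391ms @ 9/2 + 489.13ms (3/2)
9. 1956.522ms @ 6 + 489.13ms (3/2)
10. 2445.652ms @ 15/2 + 244.565ms (3/4)
11. 2690.217ms @ 33/4 + 244.565ms (3/4)

note 10 onset = 15/2b = 2445.652ms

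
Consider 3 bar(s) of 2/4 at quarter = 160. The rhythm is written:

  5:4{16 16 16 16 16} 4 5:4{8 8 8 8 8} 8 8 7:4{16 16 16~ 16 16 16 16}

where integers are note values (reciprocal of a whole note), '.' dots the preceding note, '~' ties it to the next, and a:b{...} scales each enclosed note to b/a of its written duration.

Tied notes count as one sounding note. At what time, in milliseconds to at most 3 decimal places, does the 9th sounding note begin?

1. 0.0ms @ 0 + 75.0ms (1/5)
2. 75.0ms @ 1/5 + 75.0ms (1/5)
3. 150.0ms @ 2/5 + 75.0ms (1/5)
4. 225.0ms @ 3/5 + 75.0ms (1/5)
5. 300.0ms @ 4/5 + 75.0ms (1/5)
6. 375.0ms @ 1 + 375.0ms (1)
7. 750.0ms @ 2 + 150.0ms (2/5)
8. 900.0ms @ 12/5 + 150.0ms (2/5)
9. 1050.0ms @ 14/5 + 150.0ms (2/5)
10. 1200.0ms @ 16/5 + 150.0ms (2/5)
11. 1350.0ms @ 18/5 + 150.0ms (2/5)
12. 1500.0ms @ 4 + 187.5ms (1/2)
13. 1687.5ms @ 9/2 + 187.5ms (1/2)
14. 1875.0ms @ 5 + 53.571ms (1/7)
15. 1928.571ms @ 36/7 + 53.571ms (1/7)
16. 1982.143ms @ 37/7 + 107.143ms (2/7)
17. 2089.286ms @ 39/7 + 53.571ms (1/7)
18. 2142.857ms @ 40/7 + 53.571ms (1/7)
19. 2196.429ms @ 41/7 + 53.571ms (1/7)

note 9 onset = 14/5b = 1050.0ms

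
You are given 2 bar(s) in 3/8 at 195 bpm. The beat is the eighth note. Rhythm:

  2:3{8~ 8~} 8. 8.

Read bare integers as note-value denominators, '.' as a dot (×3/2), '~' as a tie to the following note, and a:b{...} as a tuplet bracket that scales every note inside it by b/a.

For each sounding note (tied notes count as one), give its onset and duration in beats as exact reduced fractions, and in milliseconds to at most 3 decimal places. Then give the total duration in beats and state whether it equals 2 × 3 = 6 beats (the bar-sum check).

1) 0.0ms=0b +1384.615ms=9/2b
2) 1384.615ms=9/2b +461.538ms=3/2b
Σ=6b of 6 (195bpm 3/8) — PASS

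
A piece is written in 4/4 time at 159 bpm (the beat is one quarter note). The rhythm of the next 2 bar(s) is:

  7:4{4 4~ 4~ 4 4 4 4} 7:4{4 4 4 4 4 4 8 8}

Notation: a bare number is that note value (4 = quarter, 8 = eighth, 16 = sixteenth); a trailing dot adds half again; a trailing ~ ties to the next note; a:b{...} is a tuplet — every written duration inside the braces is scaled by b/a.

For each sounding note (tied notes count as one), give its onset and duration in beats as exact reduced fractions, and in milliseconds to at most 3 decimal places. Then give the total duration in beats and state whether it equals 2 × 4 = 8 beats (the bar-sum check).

1) 0.0ms=0b +215.633ms=4/7b
2) 215.633ms=4/7b +646.9ms=12/7b
3) 862.534ms=16/7b +215.633ms=4/7b
4) 1078.167ms=20/7b +215.633ms=4/7b
5) 1293.801ms=24/7b +215.633ms=4/7b
6) 1509.434ms=4b +215.633ms=4/7b
7) 1725.067ms=32/7b +215.633ms=4/7b
8) 1940.701ms=36/7b +215.633ms=4/7b
9) 2156.334ms=40/7b +215.633ms=4/7b
10) 2371.968ms=44/7b +215.633ms=4/7b
11) 2587.601ms=48/7b +215.633ms=4/7b
12) 2803.235ms=52/7b +107.817ms=2/7b
13) 2911.051ms=54/7b +107.817ms=2/7b
Σ=8b of 8 (159bpm 4/4) — PASS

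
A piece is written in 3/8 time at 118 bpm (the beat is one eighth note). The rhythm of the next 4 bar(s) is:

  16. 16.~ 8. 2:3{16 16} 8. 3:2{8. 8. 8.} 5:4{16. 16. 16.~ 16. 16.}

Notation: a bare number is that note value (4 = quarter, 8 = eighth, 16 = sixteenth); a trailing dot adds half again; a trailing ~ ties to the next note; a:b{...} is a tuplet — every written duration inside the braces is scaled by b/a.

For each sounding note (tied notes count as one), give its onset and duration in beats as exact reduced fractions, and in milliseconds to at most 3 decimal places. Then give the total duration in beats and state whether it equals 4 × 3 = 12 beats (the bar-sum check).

1) 0.0ms=0b +381.356ms=3/4b
2) 381.356ms=3/4b +1144.068ms=9/4b
3) 1525.424ms=3b +381.356ms=3/4b
4) 1906.78ms=15/4b +381.356ms=3/4b
5) 2288.136ms=9/2b +762.712ms=3/2b
6) 3050.847ms=6b +508.475ms=1b
7) 3559.322ms=7b +508.475ms=1b
8) 4067.797ms=8b +508.475ms=1b
9) 4576.271ms=9b +305.085ms=3/5b
10) 4881.356ms=48/5b +305.085ms=3/5b
11) 5186.441ms=51/5b +610.169ms=6/5b
12) 5796.61ms=57/5b +305.085ms=3/5b
Σ=12b of 12 (118bpm 3/8) — PASS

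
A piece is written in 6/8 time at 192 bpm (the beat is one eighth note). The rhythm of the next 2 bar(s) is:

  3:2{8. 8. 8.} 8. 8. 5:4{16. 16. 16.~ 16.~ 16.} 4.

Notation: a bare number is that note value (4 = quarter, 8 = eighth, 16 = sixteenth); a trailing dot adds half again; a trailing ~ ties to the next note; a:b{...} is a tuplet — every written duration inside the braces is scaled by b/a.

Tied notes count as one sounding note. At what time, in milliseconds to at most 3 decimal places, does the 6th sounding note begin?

1. 0.0ms @ 0 + 312.5ms (1)
2. 312.5ms @ 1 + 312.5ms (1)
3. 625.0ms @ 2 + 312.5ms (1)
4. 937.5ms @ 3 + 468.75ms (3/2)
5. 1406.25ms @ 9/2 + 468.75ms (3/2)
6. 1875.0ms @ 6 + 187.5ms (3/5)
7. 2062.5ms @ 33/5 + 187.5ms (3/5)
8. 2250.0ms @ 36/5 + 562.5ms (9/5)
9. 2812.5ms @ 9 + 937.5ms (3)

note 6 onset = 6b = 1875.0ms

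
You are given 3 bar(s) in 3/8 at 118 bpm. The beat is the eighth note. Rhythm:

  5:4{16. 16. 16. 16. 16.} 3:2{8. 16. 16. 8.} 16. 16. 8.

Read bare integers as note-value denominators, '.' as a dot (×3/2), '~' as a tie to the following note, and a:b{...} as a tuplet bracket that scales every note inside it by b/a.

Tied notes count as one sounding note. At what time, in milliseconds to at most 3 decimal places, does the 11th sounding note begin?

note 11 onset = 27/4b = 3432.203ms

1. 0.0ms @ 0 + 305.085ms (3/5)
2. 305.085ms @ 3/5 + 305.085ms (3/5)
3. 610.169ms @ 6/5 + 305.085ms (3/5)
4. 915.254ms @ 9/5 + 305.085ms (3/5)
5. 1220.339ms @ 12/5 + 305.085ms (3/5)
6. 1525.424ms @ 3 + 508.475ms (1)
7. 2033.898ms @ 4 + 254.237ms (1/2)
8. 2288.136ms @ 9/2 + 254.237ms (1/2)
9. 2542.373ms @ 5 + 508.475ms (1)
10. 3050.847ms @ 6 + 381.356ms (3/4)
11. 3432.203ms @ 27/4 + 381.356ms (3/4)
12. 3813.559ms @ 15/2 + 762.712ms (3/2)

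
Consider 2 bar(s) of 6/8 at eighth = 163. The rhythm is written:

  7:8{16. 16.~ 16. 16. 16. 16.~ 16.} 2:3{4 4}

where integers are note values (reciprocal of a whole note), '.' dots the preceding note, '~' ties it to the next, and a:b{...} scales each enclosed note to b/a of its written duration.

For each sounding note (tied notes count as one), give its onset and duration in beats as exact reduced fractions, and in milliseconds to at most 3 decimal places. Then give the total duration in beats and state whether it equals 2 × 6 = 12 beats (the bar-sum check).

1) 0.0ms=0b +315.513ms=6/7b
2) 315.513ms=6/7b +631.025ms=12/7b
3) 946.538ms=18/7b +315.513ms=6/7b
4) 1262.051ms=24/7b +315.513ms=6/7b
5) 1577.564ms=30/7b +631.025ms=12/7b
6) 2208.589ms=6b +1104.294ms=3b
7) 3312.883ms=9b +1104.294ms=3b
Σ=12b of 12 (163bpm 6/8) — PASS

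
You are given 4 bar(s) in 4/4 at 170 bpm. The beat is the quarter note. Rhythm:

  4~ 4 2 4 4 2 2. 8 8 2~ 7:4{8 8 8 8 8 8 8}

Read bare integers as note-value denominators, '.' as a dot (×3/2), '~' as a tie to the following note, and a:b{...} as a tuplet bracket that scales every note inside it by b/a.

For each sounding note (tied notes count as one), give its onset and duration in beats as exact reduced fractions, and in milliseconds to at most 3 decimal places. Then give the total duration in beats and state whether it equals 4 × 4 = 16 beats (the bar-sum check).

1) 0.0ms=0b +705.882ms=2b
2) 705.882ms=2b +705.882ms=2b
3) 1411.765ms=4b +352.941ms=1b
4) 1764.706ms=5b +352.941ms=1b
5) 2117.647ms=6b +705.882ms=2b
6) 2823.529ms=8b +1058.824ms=3b
7) 3882.353ms=11b +176.471ms=1/2b
8) 4058.824ms=23/2b +176.471ms=1/2b
9) 4235.294ms=12b +806.723ms=16/7b
10) 5042.017ms=100/7b +100.84ms=2/7b
11) 5142.857ms=102/7b +100.84ms=2/7b
12) 5243.697ms=104/7b +100.84ms=2/7b
13) 5344.538ms=106/7b +100.84ms=2/7b
14) 5445.378ms=108/7b +100.84ms=2/7b
15) 5546.218ms=110/7b +100.84ms=2/7b
Σ=16b of 16 (170bpm 4/4) — PASS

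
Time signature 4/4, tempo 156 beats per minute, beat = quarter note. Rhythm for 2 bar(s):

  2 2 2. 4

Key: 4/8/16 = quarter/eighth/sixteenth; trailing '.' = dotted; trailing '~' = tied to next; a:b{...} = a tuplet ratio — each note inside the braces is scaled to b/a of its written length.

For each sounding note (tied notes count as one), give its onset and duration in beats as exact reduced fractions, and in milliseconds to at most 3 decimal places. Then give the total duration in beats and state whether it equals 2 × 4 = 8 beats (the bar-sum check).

1) 0.0ms=0b +769.231ms=2b
2) 769.231ms=2b +769.231ms=2b
3) 1538.462ms=4b +1153.846ms=3b
4) 2692.308ms=7b +384.615ms=1b
Σ=8b of 8 (156bpm 4/4) — PASS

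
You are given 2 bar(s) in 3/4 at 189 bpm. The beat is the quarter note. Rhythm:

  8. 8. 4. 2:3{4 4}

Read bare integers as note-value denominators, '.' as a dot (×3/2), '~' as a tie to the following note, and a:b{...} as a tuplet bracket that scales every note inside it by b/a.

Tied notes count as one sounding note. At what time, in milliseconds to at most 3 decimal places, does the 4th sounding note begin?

note 4 onset = 3b = 952.381ms

1. 0.0ms @ 0 + 238.095ms (3/4)
2. 238.095ms @ 3/4 + 238.095ms (3/4)
3. 476.19ms @ 3/2 + 476.19ms (3/2)
4. 952.381ms @ 3 + 476.19ms (3/2)
5. 1428.571ms @ 9/2 + 476.19ms (3/2)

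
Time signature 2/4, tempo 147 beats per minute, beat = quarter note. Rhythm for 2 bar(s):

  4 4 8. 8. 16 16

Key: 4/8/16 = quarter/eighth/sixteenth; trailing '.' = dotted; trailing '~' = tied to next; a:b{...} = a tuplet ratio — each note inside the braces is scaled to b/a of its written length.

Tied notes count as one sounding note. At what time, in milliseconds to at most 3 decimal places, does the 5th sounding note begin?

1. 0.0ms @ 0 + 408.163ms (1)
2. 408.163ms @ 1 + 408.163ms (1)
3. 816.327ms @ 2 + 306.122ms (3/4)
4. 1122.449ms @ 11/4 + 306.122ms (3/4)
5. 1428.571ms @ 7/2 + 102.041ms (1/4)
6. 1530.612ms @ 15/4 + 102.041ms (1/4)

note 5 onset = 7/2b = 1428.571ms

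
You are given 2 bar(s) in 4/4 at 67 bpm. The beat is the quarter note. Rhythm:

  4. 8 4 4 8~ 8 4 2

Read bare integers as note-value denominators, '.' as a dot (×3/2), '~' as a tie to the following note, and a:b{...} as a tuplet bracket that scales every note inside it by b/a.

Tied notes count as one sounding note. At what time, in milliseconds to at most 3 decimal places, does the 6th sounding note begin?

1. 0.0ms @ 0 + 1343.284ms (3/2)
2. 1343.284ms @ 3/2 + 447.761ms (1/2)
3. 1791.045ms @ 2 + 895.522ms (1)
4. 2686.567ms @ 3 + 895.522ms (1)
5. 3582.09ms @ 4 + 895.522ms (1)
6. 4477.612ms @ 5 + 895.522ms (1)
7. 5373.134ms @ 6 + 1791.045ms (2)

note 6 onset = 5b = 4477.612ms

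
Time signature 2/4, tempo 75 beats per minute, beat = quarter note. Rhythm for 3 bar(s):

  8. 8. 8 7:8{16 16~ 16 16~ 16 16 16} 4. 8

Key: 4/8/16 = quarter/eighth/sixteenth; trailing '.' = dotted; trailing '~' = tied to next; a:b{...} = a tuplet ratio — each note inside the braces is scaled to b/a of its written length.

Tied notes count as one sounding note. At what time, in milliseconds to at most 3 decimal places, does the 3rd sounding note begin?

note 3 onset = 3/2b = 1200.0ms

1. 0.0ms @ 0 + 600.0ms (3/4)
2. 600.0ms @ 3/4 + 600.0ms (3/4)
3. 1200.0ms @ 3/2 + 400.0ms (1/2)
4. 1600.0ms @ 2 + 228.571ms (2/7)
5. 1828.571ms @ 16/7 + 457.143ms (4/7)
6. 2285.714ms @ 20/7 + 457.143ms (4/7)
7. 2742.857ms @ 24/7 + 228.571ms (2/7)
8. 2971.429ms @ 26/7 + 228.571ms (2/7)
9. 3200.0ms @ 4 + 1200.0ms (3/2)
10. 4400.0ms @ 11/2 + 400.0ms (1/2)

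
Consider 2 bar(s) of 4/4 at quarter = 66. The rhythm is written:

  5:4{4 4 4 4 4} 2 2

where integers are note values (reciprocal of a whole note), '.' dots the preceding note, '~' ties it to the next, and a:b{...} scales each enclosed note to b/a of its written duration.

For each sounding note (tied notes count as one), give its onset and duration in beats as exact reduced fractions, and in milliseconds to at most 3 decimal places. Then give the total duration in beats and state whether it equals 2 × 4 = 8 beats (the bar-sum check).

1) 0.0ms=0b +727.273ms=4/5b
2) 727.273ms=4/5b +727.273ms=4/5b
3) 1454.545ms=8/5b +727.273ms=4/5b
4) 2181.818ms=12/5b +727.273ms=4/5b
5) 2909.091ms=16/5b +727.273ms=4/5b
6) 3636.364ms=4b +1818.182ms=2b
7) 5454.545ms=6b +1818.182ms=2b
Σ=8b of 8 (66bpm 4/4) — PASS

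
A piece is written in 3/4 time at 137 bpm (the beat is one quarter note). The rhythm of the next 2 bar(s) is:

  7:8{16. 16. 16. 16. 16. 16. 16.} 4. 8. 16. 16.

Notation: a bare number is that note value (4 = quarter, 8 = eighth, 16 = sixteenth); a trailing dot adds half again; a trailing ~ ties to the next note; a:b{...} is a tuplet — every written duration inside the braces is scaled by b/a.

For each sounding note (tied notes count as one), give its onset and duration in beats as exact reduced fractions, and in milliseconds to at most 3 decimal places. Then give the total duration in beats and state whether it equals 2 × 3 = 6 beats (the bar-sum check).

1) 0.0ms=0b +187.696ms=3/7b
2) 187.696ms=3/7b +187.696ms=3/7b
3) 375.391ms=6/7b +187.696ms=3/7b
4) 563.087ms=9/7b +187.696ms=3/7b
5) 750.782ms=12/7b +187.696ms=3/7b
6) 938.478ms=15/7b +187.696ms=3/7b
7) 1126.173ms=18/7b +187.696ms=3/7b
8) 1313.869ms=3b +656.934ms=3/2b
9) 1970.803ms=9/2b +328.467ms=3/4b
10) 2299.27ms=21/4b +164.234ms=3/8b
11) 2463.504ms=45/8b +164.234ms=3/8b
Σ=6b of 6 (137bpm 3/4) — PASS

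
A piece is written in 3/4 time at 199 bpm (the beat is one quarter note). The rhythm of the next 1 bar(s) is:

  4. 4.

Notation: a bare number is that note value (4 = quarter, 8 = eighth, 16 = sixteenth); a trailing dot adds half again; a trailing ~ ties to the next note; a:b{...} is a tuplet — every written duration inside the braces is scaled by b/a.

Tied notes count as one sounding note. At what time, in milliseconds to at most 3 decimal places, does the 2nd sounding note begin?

1. 0.0ms @ 0 + 452.261ms (3/2)
2. 452.261ms @ 3/2 + 452.261ms (3/2)

note 2 onset = 3/2b = 452.261ms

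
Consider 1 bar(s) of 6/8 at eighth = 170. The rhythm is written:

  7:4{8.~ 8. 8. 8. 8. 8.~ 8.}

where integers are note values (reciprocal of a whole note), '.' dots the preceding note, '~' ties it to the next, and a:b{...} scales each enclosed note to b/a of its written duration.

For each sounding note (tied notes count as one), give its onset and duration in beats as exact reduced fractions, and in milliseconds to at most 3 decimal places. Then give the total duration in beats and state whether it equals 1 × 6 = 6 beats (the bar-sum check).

1) 0.0ms=0b +605.042ms=12/7b
2) 605.042ms=12/7b +302.521ms=6/7b
3) 907.563ms=18/7b +302.521ms=6/7b
4) 1210.084ms=24/7b +302.521ms=6/7b
5) 1512.605ms=30/7b +605.042ms=12/7b
Σ=6b of 6 (170bpm 6/8) — PASS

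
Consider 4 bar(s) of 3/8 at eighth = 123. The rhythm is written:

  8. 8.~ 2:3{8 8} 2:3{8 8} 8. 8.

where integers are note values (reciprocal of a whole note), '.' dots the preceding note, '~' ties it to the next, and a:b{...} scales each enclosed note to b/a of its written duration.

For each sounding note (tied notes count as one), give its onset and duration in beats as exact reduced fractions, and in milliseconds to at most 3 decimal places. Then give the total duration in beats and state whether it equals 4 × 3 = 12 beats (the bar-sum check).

1) 0.0ms=0b +731.707ms=3/2b
2) 731.707ms=3/2b +1463.415ms=3b
3) 2195.122ms=9/2b +731.707ms=3/2b
4) 2926.829ms=6b +731.707ms=3/2b
5) 3658.537ms=15/2b +731.707ms=3/2b
6) 4390.244ms=9b +731.707ms=3/2b
7) 5121.951ms=21/2b +731.707ms=3/2b
Σ=12b of 12 (123bpm 3/8) — PASS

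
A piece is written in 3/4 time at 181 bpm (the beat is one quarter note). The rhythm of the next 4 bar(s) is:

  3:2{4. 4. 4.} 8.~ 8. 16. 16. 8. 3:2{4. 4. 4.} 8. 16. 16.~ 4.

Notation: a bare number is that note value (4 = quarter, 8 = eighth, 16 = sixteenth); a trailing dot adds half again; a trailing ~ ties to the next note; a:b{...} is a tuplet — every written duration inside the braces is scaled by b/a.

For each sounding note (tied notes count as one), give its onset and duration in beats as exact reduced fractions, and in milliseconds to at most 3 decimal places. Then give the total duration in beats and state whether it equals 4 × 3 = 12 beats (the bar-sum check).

1) 0.0ms=0b +331.492ms=1b
2) 331.492ms=1b +331.492ms=1b
3) 662.983ms=2b +331.492ms=1b
4) 994.475ms=3b +497.238ms=3/2b
5) 1491.713ms=9/2b +124.309ms=3/8b
6) 1616.022ms=39/8b +124.309ms=3/8b
7) 1740.331ms=21/4b +248.619ms=3/4b
8) 1988.95ms=6b +331.492ms=1b
9) 2320.442ms=7b +331.492ms=1b
10) 2651.934ms=8b +331.492ms=1b
11) 2983.425ms=9b +248.619ms=3/4b
12) 3232.044ms=39/4b +124.309ms=3/8b
13) 3356.354ms=81/8b +621.547ms=15/8b
Σ=12b of 12 (181bpm 3/4) — PASS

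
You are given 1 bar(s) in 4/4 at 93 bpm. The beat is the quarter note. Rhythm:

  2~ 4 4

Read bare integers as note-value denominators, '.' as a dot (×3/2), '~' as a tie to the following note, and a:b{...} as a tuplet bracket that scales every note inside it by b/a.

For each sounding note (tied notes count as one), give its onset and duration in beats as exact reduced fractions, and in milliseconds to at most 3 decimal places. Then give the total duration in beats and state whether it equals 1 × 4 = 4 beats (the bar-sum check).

1) 0.0ms=0b +1935.484ms=3b
2) 1935.484ms=3b +645.161ms=1b
Σ=4b of 4 (93bpm 4/4) — PASS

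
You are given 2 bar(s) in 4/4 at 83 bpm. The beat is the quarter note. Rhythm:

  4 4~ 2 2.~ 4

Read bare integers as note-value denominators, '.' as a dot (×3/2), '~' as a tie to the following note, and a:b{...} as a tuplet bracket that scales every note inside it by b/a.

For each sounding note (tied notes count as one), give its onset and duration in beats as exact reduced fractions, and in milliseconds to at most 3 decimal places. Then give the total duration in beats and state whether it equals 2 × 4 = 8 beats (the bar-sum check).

1) 0.0ms=0b +722.892ms=1b
2) 722.892ms=1b +2168.675ms=3b
3) 2891.566ms=4b +2891.566ms=4b
Σ=8b of 8 (83bpm 4/4) — PASS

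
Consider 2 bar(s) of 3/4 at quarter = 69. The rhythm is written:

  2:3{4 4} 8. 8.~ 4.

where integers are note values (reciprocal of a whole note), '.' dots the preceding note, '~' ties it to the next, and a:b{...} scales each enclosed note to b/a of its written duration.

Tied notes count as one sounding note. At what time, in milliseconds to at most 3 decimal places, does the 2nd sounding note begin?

1. 0.0ms @ 0 + 1304.348ms (3/2)
2. 1304.348ms @ 3/2 + 1304.348ms (3/2)
3. 2608.696ms @ 3 + 652.174ms (3/4)
4. 3260.87ms @ 15/4 + 1956.522ms (9/4)

note 2 onset = 3/2b = 1304.348ms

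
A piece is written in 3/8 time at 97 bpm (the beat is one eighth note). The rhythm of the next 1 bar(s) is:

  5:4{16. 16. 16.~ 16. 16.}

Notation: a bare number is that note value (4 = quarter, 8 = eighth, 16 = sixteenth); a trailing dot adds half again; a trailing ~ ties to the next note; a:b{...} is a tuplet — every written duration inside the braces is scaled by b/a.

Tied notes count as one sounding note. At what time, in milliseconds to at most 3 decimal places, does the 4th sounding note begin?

note 4 onset = 12/5b = 1484.536ms

1. 0.0ms @ 0 + 371.134ms (3/5)
2. 371.134ms @ 3/5 + 371.134ms (3/5)
3. 742.268ms @ 6/5 + 742.268ms (6/5)
4. 1484.536ms @ 12/5 + 371.134ms (3/5)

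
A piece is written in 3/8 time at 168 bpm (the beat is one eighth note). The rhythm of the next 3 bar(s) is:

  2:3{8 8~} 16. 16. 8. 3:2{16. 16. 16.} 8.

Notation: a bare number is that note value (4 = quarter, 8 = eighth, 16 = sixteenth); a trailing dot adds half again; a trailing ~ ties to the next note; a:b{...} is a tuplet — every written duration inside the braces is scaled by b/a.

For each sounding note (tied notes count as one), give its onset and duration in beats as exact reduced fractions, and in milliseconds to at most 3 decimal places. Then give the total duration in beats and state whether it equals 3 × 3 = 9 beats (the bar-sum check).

1) 0.0ms=0b +535.714ms=3/2b
2) 535.714ms=3/2b +803.571ms=9/4b
3) 1339.286ms=15/4b +267.857ms=3/4b
4) 1607.143ms=9/2b +535.714ms=3/2b
5) 2142.857ms=6b +178.571ms=1/2b
6) 2321.429ms=13/2b +178.571ms=1/2b
7) 2500.0ms=7b +178.571ms=1/2b
8) 2678.571ms=15/2b +535.714ms=3/2b
Σ=9b of 9 (168bpm 3/8) — PASS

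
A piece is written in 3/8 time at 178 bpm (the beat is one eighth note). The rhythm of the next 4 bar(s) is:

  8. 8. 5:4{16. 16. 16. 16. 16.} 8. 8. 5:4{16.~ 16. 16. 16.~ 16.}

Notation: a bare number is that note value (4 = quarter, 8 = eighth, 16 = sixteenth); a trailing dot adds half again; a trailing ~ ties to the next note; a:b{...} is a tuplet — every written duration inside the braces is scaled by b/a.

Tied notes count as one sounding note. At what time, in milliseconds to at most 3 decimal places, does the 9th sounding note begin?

note 9 onset = 15/2b = 2528.09ms

1. 0.0ms @ 0 + 505.618ms (3/2)
2. 505.618ms @ 3/2 + 505.618ms (3/2)
3. 1011.236ms @ 3 + 202.247ms (3/5)
4. 1213.483ms @ 18/5 + 202.247ms (3/5)
5. 1415.73ms @ 21/5 + 202.247ms (3/5)
6. 1617.978ms @ 24/5 + 202.247ms (3/5)
7. 1820.225ms @ 27/5 + 202.247ms (3/5)
8. 2022.472ms @ 6 + 505.618ms (3/2)
9. 2528.09ms @ 15/2 + 505.618ms (3/2)
10. 3033.708ms @ 9 + 404.494ms (6/5)
11. 3438.202ms @ 51/5 + 202.247ms (3/5)
12. 3640.449ms @ 54/5 + 404.494ms (6/5)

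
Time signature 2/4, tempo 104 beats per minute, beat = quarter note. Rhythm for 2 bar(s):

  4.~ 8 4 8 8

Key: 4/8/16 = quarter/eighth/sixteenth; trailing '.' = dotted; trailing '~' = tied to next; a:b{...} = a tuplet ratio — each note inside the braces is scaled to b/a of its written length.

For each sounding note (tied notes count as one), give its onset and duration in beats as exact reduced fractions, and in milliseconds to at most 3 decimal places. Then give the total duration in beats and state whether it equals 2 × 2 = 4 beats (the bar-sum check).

1) 0.0ms=0b +1153.846ms=2b
2) 1153.846ms=2b +576.923ms=1b
3) 1730.769ms=3b +288.462ms=1/2b
4) 2019.231ms=7/2b +288.462ms=1/2b
Σ=4b of 4 (104bpm 2/4) — PASS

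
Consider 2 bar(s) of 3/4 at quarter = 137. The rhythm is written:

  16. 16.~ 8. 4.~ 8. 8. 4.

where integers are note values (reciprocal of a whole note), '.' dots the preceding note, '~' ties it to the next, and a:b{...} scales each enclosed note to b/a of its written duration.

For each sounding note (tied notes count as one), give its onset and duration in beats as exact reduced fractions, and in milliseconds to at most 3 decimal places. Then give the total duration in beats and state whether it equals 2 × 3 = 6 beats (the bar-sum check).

1) 0.0ms=0b +164.234ms=3/8b
2) 164.234ms=3/8b +492.701ms=9/8b
3) 656.934ms=3/2b +985.401ms=9/4b
4) 1642.336ms=15/4b +328.467ms=3/4b
5) 1970.803ms=9/2b +656.934ms=3/2b
Σ=6b of 6 (137bpm 3/4) — PASS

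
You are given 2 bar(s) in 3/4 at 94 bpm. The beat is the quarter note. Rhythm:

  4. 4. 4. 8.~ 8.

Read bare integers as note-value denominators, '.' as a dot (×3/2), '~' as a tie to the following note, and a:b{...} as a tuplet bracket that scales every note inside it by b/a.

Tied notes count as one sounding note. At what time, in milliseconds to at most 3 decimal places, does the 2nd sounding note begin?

note 2 onset = 3/2b = 957.447ms

1. 0.0ms @ 0 + 957.447ms (3/2)
2. 957.447ms @ 3/2 + 957.447ms (3/2)
3. 1914.894ms @ 3 + 957.447ms (3/2)
4. 2872.34ms @ 9/2 + 957.447ms (3/2)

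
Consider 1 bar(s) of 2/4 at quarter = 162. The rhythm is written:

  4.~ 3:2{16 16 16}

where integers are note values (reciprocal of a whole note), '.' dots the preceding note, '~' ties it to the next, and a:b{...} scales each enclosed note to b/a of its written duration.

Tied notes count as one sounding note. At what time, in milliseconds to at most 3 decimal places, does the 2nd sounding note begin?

note 2 onset = 5/3b = 617.284ms

1. 0.0ms @ 0 + 617.284ms (5/3)
2. 617.284ms @ 5/3 + 61.728ms (1/6)
3. 679.012ms @ 11/6 + 61.728ms (1/6)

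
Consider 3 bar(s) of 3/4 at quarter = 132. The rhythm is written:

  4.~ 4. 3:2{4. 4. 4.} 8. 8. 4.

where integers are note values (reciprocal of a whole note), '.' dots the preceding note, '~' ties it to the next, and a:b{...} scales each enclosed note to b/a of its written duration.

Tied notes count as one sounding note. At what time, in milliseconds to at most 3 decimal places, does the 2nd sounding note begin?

note 2 onset = 3b = 1363.636ms

1. 0.0ms @ 0 + 1363.636ms (3)
2. 1363.636ms @ 3 + 454.545ms (1)
3. 1818.182ms @ 4 + 454.545ms (1)
4. 2272.727ms @ 5 + 454.545ms (1)
5. 2727.273ms @ 6 + 340.909ms (3/4)
6. 3068.182ms @ 27/4 + 340.909ms (3/4)
7. 3409.091ms @ 15/2 + 681.818ms (3/2)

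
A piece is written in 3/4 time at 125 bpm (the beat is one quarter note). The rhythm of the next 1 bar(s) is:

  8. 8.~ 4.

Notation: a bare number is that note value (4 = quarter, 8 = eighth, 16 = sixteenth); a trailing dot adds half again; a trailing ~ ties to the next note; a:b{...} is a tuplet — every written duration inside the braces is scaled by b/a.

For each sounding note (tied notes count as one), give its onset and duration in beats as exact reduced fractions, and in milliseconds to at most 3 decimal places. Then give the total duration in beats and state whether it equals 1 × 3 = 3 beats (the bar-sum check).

1) 0.0ms=0b +360.0ms=3/4b
2) 360.0ms=3/4b +1080.0ms=9/4b
Σ=3b of 3 (125bpm 3/4) — PASS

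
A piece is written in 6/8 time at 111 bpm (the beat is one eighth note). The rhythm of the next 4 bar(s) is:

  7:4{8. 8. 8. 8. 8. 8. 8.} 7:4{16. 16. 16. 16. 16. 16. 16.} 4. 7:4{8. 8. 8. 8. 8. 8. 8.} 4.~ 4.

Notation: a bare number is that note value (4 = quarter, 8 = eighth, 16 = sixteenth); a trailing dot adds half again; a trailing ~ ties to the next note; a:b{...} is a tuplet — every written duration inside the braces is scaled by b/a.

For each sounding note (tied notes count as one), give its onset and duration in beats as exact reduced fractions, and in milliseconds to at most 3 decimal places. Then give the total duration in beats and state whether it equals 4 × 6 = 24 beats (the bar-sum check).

1) 0.0ms=0b +463.32ms=6/7b
2) 463.32ms=6/7b +463.32ms=6/7b
3) 926.641ms=12/7b +463.32ms=6/7b
4) 1389.961ms=18/7b +463.32ms=6/7b
5) 1853.282ms=24/7b +463.32ms=6/7b
6) 2316.602ms=30/7b +463.32ms=6/7b
7) 2779.923ms=36/7b +463.32ms=6/7b
8) 3243.243ms=6b +231.66ms=3/7b
9) 3474.903ms=45/7b +231.66ms=3/7b
10) 3706.564ms=48/7b +231.66ms=3/7b
11) 3938.224ms=51/7b +231.66ms=3/7b
12) 4169.884ms=54/7b +231.66ms=3/7b
13) 4401.544ms=57/7b +231.66ms=3/7b
14) 4633.205ms=60/7b +231.66ms=3/7b
15) 4864.865ms=9b +1621.622ms=3b
16) 6486.486ms=12b +463.32ms=6/7b
17) 6949.807ms=90/7b +463.32ms=6/7b
18) 7413.127ms=96/7b +463.32ms=6/7b
19) 7876.448ms=102/7b +463.32ms=6/7b
20) 8339.768ms=108/7b +463.32ms=6/7b
21) 8803.089ms=114/7b +463.32ms=6/7b
22) 9266.409ms=120/7b +463.32ms=6/7b
23) 9729.73ms=18b +3243.243ms=6b
Σ=24b of 24 (111bpm 6/8) — PASS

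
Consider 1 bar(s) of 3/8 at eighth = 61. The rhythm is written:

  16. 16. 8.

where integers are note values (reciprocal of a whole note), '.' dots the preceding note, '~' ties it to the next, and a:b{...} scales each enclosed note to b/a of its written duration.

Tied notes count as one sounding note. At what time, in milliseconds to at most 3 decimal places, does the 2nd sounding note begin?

note 2 onset = 3/4b = 737.705ms

1. 0.0ms @ 0 + 737.705ms (3/4)
2. 737.705ms @ 3/4 + 737.705ms (3/4)
3. 1475.41ms @ 3/2 + 1475.41ms (3/2)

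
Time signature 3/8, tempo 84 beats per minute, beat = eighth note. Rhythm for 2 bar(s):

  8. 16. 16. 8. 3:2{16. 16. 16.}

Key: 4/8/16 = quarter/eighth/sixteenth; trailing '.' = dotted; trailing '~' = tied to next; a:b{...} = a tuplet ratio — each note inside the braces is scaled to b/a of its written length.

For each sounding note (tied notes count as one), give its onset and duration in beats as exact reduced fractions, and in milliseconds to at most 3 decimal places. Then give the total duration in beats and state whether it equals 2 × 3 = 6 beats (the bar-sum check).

1) 0.0ms=0b +1071.429ms=3/2b
2) 1071.429ms=3/2b +535.714ms=3/4b
3) 1607.143ms=9/4b +535.714ms=3/4b
4) 2142.857ms=3b +1071.429ms=3/2b
5) 3214.286ms=9/2b +357.143ms=1/2b
6) 3571.429ms=5b +357.143ms=1/2b
7) 3928.571ms=11/2b +357.143ms=1/2b
Σ=6b of 6 (84bpm 3/8) — PASS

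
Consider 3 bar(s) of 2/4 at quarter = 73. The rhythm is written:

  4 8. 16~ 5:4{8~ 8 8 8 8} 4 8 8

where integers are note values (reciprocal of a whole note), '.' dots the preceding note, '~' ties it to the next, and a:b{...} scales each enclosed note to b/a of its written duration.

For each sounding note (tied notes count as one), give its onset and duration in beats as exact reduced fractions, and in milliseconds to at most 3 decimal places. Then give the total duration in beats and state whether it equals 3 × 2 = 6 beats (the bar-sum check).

1) 0.0ms=0b +821.918ms=1b
2) 821.918ms=1b +616.438ms=3/4b
3) 1438.356ms=7/4b +863.014ms=21/20b
4) 2301.37ms=14/5b +328.767ms=2/5b
5) 2630.137ms=16/5b +328.767ms=2/5b
6) 2958.904ms=18/5b +328.767ms=2/5b
7) 3287.671ms=4b +821.918ms=1b
8) 4109.589ms=5b +410.959ms=1/2b
9) 4520.548ms=11/2b +410.959ms=1/2b
Σ=6b of 6 (73bpm 2/4) — PASS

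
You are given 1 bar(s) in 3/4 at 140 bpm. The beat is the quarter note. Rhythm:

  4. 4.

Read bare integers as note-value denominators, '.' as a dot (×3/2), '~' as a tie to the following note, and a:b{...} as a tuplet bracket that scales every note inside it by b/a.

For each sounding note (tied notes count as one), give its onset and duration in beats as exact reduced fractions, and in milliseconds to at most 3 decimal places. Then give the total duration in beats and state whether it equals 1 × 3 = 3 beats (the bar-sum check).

1) 0.0ms=0b +642.857ms=3/2b
2) 642.857ms=3/2b +642.857ms=3/2b
Σ=3b of 3 (140bpm 3/4) — PASS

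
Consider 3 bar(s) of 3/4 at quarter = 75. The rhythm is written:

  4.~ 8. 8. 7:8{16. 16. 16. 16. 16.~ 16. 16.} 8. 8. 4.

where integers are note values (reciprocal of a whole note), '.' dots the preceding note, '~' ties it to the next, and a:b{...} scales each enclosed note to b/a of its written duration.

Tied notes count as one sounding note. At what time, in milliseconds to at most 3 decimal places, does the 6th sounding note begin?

note 6 onset = 30/7b = 3428.571ms

1. 0.0ms @ 0 + 1800.0ms (9/4)
2. 1800.0ms @ 9/4 + 600.0ms (3/4)
3. 2400.0ms @ 3 + 342.857ms (3/7)
4. 2742.857ms @ 24/7 + 342.857ms (3/7)
5. 3085.714ms @ 27/7 + 342.857ms (3/7)
6. 3428.571ms @ 30/7 + 342.857ms (3/7)
7. 3771.429ms @ 33/7 + 685.714ms (6/7)
8. 4457.143ms @ 39/7 + 342.857ms (3/7)
9. 4800.0ms @ 6 + 600.0ms (3/4)
10. 5400.0ms @ 27/4 + 600.0ms (3/4)
11. 6000.0ms @ 15/2 + 1200.0ms (3/2)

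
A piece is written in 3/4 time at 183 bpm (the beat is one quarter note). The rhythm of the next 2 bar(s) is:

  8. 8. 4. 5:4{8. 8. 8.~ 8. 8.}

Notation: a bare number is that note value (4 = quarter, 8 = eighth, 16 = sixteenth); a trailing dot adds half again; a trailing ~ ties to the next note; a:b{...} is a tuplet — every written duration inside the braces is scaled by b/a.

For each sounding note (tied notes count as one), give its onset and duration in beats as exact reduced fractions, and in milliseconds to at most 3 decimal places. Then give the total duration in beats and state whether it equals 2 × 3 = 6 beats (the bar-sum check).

1) 0.0ms=0b +245.902ms=3/4b
2) 245.902ms=3/4b +245.902ms=3/4b
3) 491.803ms=3/2b +491.803ms=3/2b
4) 983.607ms=3b +196.721ms=3/5b
5) 1180.328ms=18/5b +196.721ms=3/5b
6) 1377.049ms=21/5b +393.443ms=6/5b
7) 1770.492ms=27/5b +196.721ms=3/5b
Σ=6b of 6 (183bpm 3/4) — PASS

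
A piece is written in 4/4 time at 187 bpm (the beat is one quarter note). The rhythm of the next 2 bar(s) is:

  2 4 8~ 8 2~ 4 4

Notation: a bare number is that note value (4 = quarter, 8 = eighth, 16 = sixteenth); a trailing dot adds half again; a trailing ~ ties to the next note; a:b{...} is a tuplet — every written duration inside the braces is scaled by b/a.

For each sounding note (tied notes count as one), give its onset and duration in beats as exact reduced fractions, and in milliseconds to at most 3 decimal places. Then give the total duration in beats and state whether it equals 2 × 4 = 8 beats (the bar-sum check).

1) 0.0ms=0b +641.711ms=2b
2) 641.711ms=2b +320.856ms=1b
3) 962.567ms=3b +320.856ms=1b
4) 1283.422ms=4b +962.567ms=3b
5) 2245.989ms=7b +320.856ms=1b
Σ=8b of 8 (187bpm 4/4) — PASS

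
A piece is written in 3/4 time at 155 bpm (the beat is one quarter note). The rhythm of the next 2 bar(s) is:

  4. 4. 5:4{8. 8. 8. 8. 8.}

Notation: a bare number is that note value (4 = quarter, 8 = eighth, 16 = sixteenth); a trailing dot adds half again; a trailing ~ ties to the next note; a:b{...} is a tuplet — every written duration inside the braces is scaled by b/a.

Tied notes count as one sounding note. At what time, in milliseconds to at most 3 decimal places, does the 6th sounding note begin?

1. 0.0ms @ 0 + 580.645ms (3/2)
2. 580.645ms @ 3/2 + 580.645ms (3/2)
3. 1161.29ms @ 3 + 232.258ms (3/5)
4. 1393.548ms @ 18/5 + 232.258ms (3/5)
5. 1625.806ms @ 21/5 + 232.258ms (3/5)
6. 1858.065ms @ 24/5 + 232.258ms (3/5)
7. 2090.323ms @ 27/5 + 232.258ms (3/5)

note 6 onset = 24/5b = 1858.065ms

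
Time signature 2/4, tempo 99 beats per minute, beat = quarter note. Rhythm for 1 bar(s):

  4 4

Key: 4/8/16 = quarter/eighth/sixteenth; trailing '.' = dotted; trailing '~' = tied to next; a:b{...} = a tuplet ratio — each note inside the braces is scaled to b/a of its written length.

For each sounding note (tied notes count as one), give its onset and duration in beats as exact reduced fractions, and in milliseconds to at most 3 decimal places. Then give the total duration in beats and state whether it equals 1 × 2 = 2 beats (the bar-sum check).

1) 0.0ms=0b +606.061ms=1b
2) 606.061ms=1b +606.061ms=1b
Σ=2b of 2 (99bpm 2/4) — PASS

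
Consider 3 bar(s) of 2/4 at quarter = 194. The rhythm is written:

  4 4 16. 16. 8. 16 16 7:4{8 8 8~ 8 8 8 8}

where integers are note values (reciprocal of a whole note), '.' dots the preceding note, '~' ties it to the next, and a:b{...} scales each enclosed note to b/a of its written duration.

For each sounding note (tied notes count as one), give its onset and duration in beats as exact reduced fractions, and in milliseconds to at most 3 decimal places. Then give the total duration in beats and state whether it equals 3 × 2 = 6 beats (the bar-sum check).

1) 0.0ms=0b +309.278ms=1b
2) 309.278ms=1b +309.278ms=1b
3) 618.557ms=2b +115.979ms=3/8b
4) 734.536ms=19/8b +115.979ms=3/8b
5) 850.515ms=11/4b +231.959ms=3/4b
6) 1082.474ms=7/2b +77.32ms=1/4b
7) 1159.794ms=15/4b +77.32ms=1/4b
8) 1237.113ms=4b +88.365ms=2/7b
9) 1325.479ms=30/7b +88.365ms=2/7b
10) 1413.844ms=32/7b +176.73ms=4/7b
11) 1590.574ms=36/7b +88.365ms=2/7b
12) 1678.94ms=38/7b +88.365ms=2/7b
13) 1767.305ms=40/7b +88.365ms=2/7b
Σ=6b of 6 (194bpm 2/4) — PASS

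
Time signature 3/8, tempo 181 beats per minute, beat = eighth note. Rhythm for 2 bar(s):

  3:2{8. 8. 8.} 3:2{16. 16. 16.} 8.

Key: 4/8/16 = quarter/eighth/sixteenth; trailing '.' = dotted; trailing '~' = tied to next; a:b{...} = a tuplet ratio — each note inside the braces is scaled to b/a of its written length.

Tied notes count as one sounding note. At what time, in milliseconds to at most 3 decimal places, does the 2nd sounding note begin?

note 2 onset = 1b = 331.492ms

1. 0.0ms @ 0 + 331.492ms (1)
2. 331.492ms @ 1 + 331.492ms (1)
3. 662.983ms @ 2 + 331.492ms (1)
4. 994.475ms @ 3 + 165.746ms (1/2)
5. 1160.221ms @ 7/2 + 165.746ms (1/2)
6. 1325.967ms @ 4 + 165.746ms (1/2)
7. 1491.713ms @ 9/2 + 497.238ms (3/2)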